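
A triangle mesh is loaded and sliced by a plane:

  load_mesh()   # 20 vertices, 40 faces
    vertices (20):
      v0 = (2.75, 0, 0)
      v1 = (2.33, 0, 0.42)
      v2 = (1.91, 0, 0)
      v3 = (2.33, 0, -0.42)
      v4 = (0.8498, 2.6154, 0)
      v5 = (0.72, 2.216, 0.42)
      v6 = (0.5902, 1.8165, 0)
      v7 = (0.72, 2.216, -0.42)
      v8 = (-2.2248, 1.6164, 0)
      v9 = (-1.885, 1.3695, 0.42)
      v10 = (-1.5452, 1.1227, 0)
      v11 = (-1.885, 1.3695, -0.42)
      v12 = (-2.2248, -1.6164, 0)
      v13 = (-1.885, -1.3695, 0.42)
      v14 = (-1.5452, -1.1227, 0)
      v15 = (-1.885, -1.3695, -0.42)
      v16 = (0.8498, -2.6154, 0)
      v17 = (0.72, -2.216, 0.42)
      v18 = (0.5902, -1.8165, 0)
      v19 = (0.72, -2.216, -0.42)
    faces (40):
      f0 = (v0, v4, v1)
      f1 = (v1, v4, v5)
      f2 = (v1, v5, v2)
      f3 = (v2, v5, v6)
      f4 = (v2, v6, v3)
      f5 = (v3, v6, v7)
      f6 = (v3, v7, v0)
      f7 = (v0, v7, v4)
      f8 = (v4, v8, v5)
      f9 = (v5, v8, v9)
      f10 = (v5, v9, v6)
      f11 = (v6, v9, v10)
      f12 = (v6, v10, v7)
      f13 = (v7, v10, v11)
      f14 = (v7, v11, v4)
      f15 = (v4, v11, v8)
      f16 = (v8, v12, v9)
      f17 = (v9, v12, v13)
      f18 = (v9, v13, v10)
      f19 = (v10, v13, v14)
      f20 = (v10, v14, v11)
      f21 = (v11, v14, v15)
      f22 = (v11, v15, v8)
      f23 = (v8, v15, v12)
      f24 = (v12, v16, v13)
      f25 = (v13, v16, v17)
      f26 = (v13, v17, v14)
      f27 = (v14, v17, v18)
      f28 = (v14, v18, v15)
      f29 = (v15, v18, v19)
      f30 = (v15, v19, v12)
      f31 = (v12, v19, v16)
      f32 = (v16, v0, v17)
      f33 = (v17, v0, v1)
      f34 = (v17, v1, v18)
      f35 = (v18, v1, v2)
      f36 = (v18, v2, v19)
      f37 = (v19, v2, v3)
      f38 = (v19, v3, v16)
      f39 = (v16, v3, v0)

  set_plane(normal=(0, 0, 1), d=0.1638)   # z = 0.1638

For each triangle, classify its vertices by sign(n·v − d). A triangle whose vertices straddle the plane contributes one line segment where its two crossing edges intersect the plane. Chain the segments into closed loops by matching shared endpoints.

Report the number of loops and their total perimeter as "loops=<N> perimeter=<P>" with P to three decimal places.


Straddling triangles (20 of 40):
  (v0,v4,v1) [--+] → (1.42708, 1.59539, 0.1638)–(2.5862, 0, 0.1638)  len=1.9720
  (v1,v4,v5) [+-+] → (1.42708, 1.59539, 0.1638)–(0.799178, 2.45963, 0.1638)  len=1.0683
  (v1,v5,v2) [++-] → (1.4459, 0.86424, 0.1638)–(2.0738, 0, 0.1638)  len=1.0683
  (v2,v5,v6) [-+-] → (1.4459, 0.86424, 0.1638)–(0.640822, 1.9723, 0.1638)  len=1.3697
  (v4,v8,v5) [--+] → (-1.07633, 1.85024, 0.1638)–(0.799178, 2.45963, 0.1638)  len=1.9720
  (v5,v8,v9) [+-+] → (-1.07633, 1.85024, 0.1638)–(-2.09228, 1.52011, 0.1638)  len=1.0682
  (v5,v9,v6) [++-] → (-0.375128, 1.64217, 0.1638)–(0.640822, 1.9723, 0.1638)  len=1.0682
  (v6,v9,v10) [-+-] → (-0.375128, 1.64217, 0.1638)–(-1.67772, 1.21895, 0.1638)  len=1.3696
  (v8,v12,v9) [--+] → (-2.09228, -0.451899, 0.1638)–(-2.09228, 1.52011, 0.1638)  len=1.9720
  (v9,v12,v13) [+-+] → (-2.09228, -0.451899, 0.1638)–(-2.09228, -1.52011, 0.1638)  len=1.0682
  (v9,v13,v10) [++-] → (-1.67772, 0.150742, 0.1638)–(-1.67772, 1.21895, 0.1638)  len=1.0682
  (v10,v13,v14) [-+-] → (-1.67772, 0.150742, 0.1638)–(-1.67772, -1.21895, 0.1638)  len=1.3697
  (v12,v16,v13) [--+] → (-0.216772, -2.1295, 0.1638)–(-2.09228, -1.52011, 0.1638)  len=1.9720
  (v13,v16,v17) [+-+] → (-0.216772, -2.1295, 0.1638)–(0.799178, -2.45963, 0.1638)  len=1.0682
  (v13,v17,v14) [++-] → (-0.661772, -1.54909, 0.1638)–(-1.67772, -1.21895, 0.1638)  len=1.0682
  (v14,v17,v18) [-+-] → (-0.661772, -1.54909, 0.1638)–(0.640822, -1.9723, 0.1638)  len=1.3696
  (v16,v0,v17) [--+] → (1.9583, -0.86424, 0.1638)–(0.799178, -2.45963, 0.1638)  len=1.9720
  (v17,v0,v1) [+-+] → (1.9583, -0.86424, 0.1638)–(2.5862, 0, 0.1638)  len=1.0683
  (v17,v1,v18) [++-] → (1.26872, -1.10807, 0.1638)–(0.640822, -1.9723, 0.1638)  len=1.0683
  (v18,v1,v2) [-+-] → (1.26872, -1.10806, 0.1638)–(2.0738, 0, 0.1638)  len=1.3697

Chained into 2 loop(s):
  loop 1: 10 segments, perimeter = 15.2013
  loop 2: 10 segments, perimeter = 12.1895
Total perimeter = 27.391

loops=2 perimeter=27.391


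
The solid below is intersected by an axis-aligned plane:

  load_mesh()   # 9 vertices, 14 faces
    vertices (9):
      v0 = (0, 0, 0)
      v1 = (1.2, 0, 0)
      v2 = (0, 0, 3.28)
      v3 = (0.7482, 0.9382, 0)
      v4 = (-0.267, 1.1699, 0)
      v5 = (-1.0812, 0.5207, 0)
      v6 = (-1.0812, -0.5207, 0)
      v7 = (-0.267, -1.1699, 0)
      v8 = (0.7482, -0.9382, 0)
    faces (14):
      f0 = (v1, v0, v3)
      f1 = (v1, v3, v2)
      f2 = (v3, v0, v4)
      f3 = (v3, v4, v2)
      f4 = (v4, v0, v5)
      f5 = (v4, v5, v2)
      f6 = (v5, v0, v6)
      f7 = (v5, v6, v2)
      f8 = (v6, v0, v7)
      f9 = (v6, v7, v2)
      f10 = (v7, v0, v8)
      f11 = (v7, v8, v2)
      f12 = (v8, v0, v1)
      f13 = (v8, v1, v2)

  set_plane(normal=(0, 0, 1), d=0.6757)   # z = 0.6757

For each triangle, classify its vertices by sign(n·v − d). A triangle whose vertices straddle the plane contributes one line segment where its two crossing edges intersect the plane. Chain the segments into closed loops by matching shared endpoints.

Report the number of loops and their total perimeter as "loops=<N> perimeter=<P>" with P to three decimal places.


loops=1 perimeter=5.788

Straddling triangles (7 of 14):
  (v1,v3,v2) [--+] → (0.594066, 0.744925, 0.6757)–(0.952793, 0, 0.6757)  len=0.8268
  (v3,v4,v2) [--+] → (-0.211996, 0.928893, 0.6757)–(0.594066, 0.744925, 0.6757)  len=0.8268
  (v4,v5,v2) [--+] → (-0.858466, 0.413433, 0.6757)–(-0.211996, 0.928893, 0.6757)  len=0.8268
  (v5,v6,v2) [--+] → (-0.858466, -0.413433, 0.6757)–(-0.858466, 0.413433, 0.6757)  len=0.8269
  (v6,v7,v2) [--+] → (-0.211996, -0.928893, 0.6757)–(-0.858466, -0.413433, 0.6757)  len=0.8268
  (v7,v8,v2) [--+] → (0.594066, -0.744925, 0.6757)–(-0.211996, -0.928893, 0.6757)  len=0.8268
  (v8,v1,v2) [--+] → (0.952793, 0, 0.6757)–(0.594066, -0.744925, 0.6757)  len=0.8268

Chained into 1 loop(s):
  loop 1: 7 segments, perimeter = 5.7877
Total perimeter = 5.788


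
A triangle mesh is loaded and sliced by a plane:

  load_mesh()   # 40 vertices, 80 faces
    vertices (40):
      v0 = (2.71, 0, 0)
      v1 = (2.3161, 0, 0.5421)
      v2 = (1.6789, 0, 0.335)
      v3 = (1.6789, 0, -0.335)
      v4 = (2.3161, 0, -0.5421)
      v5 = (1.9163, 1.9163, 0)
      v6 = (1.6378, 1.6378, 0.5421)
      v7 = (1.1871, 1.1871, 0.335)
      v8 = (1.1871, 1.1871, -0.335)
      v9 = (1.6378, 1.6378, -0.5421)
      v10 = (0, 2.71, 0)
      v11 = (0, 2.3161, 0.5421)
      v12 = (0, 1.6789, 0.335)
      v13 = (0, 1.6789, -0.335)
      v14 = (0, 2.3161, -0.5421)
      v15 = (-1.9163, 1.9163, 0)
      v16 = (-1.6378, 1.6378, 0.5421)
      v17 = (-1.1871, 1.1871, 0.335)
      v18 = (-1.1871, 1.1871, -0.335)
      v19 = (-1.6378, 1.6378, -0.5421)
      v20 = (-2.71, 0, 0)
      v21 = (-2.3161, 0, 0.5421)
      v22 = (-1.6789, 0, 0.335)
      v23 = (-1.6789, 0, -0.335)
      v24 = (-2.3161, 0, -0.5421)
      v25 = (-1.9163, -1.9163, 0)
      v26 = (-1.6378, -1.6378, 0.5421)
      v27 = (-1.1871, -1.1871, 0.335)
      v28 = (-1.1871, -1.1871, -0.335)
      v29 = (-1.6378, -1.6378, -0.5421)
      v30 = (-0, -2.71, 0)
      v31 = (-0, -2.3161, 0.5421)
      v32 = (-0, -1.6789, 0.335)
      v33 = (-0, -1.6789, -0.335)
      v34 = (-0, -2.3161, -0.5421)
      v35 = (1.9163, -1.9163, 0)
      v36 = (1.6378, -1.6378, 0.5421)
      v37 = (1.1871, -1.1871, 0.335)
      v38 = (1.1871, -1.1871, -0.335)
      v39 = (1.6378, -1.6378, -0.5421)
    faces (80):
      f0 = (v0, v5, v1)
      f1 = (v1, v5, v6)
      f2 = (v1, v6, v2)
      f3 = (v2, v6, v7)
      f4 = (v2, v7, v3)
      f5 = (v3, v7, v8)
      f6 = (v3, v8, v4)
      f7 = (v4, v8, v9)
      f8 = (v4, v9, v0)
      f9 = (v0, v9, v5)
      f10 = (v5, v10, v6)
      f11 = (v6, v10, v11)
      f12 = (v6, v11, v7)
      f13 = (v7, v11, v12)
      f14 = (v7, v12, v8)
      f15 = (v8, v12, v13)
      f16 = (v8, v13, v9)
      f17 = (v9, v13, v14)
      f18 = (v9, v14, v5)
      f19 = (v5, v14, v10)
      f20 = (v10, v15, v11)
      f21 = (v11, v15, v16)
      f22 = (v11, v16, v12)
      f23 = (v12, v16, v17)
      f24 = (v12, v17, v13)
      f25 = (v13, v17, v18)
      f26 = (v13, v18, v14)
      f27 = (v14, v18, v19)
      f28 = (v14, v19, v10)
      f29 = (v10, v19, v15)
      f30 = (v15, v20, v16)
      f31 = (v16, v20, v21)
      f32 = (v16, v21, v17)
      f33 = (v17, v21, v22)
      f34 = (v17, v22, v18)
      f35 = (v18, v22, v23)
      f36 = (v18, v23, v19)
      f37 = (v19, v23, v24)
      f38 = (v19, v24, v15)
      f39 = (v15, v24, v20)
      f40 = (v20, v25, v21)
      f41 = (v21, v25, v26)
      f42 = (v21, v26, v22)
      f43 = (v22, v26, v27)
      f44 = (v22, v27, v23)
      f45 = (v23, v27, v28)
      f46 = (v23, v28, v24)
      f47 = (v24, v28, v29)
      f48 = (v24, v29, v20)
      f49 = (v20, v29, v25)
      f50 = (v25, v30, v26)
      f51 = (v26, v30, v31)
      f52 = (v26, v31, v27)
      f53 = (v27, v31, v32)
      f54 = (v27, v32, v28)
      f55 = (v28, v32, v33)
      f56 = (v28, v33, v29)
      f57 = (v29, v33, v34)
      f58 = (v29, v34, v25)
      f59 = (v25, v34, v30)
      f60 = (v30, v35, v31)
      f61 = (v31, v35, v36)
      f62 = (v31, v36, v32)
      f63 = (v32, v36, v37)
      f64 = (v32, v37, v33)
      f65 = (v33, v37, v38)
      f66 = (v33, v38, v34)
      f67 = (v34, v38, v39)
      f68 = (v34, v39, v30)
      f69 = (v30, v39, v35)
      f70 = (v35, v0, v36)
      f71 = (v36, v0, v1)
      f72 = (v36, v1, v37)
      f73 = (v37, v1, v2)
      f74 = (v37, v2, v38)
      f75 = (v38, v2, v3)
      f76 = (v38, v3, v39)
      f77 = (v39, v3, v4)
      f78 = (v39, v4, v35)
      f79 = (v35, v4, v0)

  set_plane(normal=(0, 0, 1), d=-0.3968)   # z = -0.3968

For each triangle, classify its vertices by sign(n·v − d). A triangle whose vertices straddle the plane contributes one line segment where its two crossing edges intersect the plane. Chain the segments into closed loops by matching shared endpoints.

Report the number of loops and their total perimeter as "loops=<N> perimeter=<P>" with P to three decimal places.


loops=2 perimeter=26.272

Straddling triangles (32 of 80):
  (v3,v8,v4) [++-] → (1.524, 0.832862, -0.3968)–(1.86904, 0, -0.3968)  len=0.9015
  (v4,v8,v9) [-+-] → (1.524, 0.832862, -0.3968)–(1.32159, 1.32159, -0.3968)  len=0.5290
  (v4,v9,v0) [--+] → (1.92518, 1.19882, -0.3968)–(2.42168, 0, -0.3968)  len=1.2976
  (v0,v9,v5) [+-+] → (1.92518, 1.19882, -0.3968)–(1.71245, 1.71245, -0.3968)  len=0.5559
  (v8,v13,v9) [++-] → (0.48873, 1.66664, -0.3968)–(1.32159, 1.32159, -0.3968)  len=0.9015
  (v9,v13,v14) [-+-] → (0.48873, 1.66664, -0.3968)–(0, 1.86904, -0.3968)  len=0.5290
  (v9,v14,v5) [--+] → (0.513629, 2.20894, -0.3968)–(1.71245, 1.71245, -0.3968)  len=1.2976
  (v5,v14,v10) [+-+] → (0.513629, 2.20894, -0.3968)–(0, 2.42168, -0.3968)  len=0.5559
  (v13,v18,v14) [++-] → (-0.832862, 1.524, -0.3968)–(0, 1.86904, -0.3968)  len=0.9015
  (v14,v18,v19) [-+-] → (-0.832862, 1.524, -0.3968)–(-1.32159, 1.32159, -0.3968)  len=0.5290
  (v14,v19,v10) [--+] → (-1.19882, 1.92518, -0.3968)–(0, 2.42168, -0.3968)  len=1.2976
  (v10,v19,v15) [+-+] → (-1.19882, 1.92518, -0.3968)–(-1.71245, 1.71245, -0.3968)  len=0.5559
  (v18,v23,v19) [++-] → (-1.66664, 0.48873, -0.3968)–(-1.32159, 1.32159, -0.3968)  len=0.9015
  (v19,v23,v24) [-+-] → (-1.66664, 0.48873, -0.3968)–(-1.86904, 0, -0.3968)  len=0.5290
  (v19,v24,v15) [--+] → (-2.20894, 0.513629, -0.3968)–(-1.71245, 1.71245, -0.3968)  len=1.2976
  (v15,v24,v20) [+-+] → (-2.20894, 0.513629, -0.3968)–(-2.42168, 0, -0.3968)  len=0.5559
  (v23,v28,v24) [++-] → (-1.524, -0.832862, -0.3968)–(-1.86904, 0, -0.3968)  len=0.9015
  (v24,v28,v29) [-+-] → (-1.524, -0.832862, -0.3968)–(-1.32159, -1.32159, -0.3968)  len=0.5290
  (v24,v29,v20) [--+] → (-1.92518, -1.19882, -0.3968)–(-2.42168, 0, -0.3968)  len=1.2976
  (v20,v29,v25) [+-+] → (-1.92518, -1.19882, -0.3968)–(-1.71245, -1.71245, -0.3968)  len=0.5559
  (v28,v33,v29) [++-] → (-0.48873, -1.66664, -0.3968)–(-1.32159, -1.32159, -0.3968)  len=0.9015
  (v29,v33,v34) [-+-] → (-0.48873, -1.66664, -0.3968)–(0, -1.86904, -0.3968)  len=0.5290
  (v29,v34,v25) [--+] → (-0.513629, -2.20894, -0.3968)–(-1.71245, -1.71245, -0.3968)  len=1.2976
  (v25,v34,v30) [+-+] → (-0.513629, -2.20894, -0.3968)–(0, -2.42168, -0.3968)  len=0.5559
  (v33,v38,v34) [++-] → (0.832862, -1.524, -0.3968)–(0, -1.86904, -0.3968)  len=0.9015
  (v34,v38,v39) [-+-] → (0.832862, -1.524, -0.3968)–(1.32159, -1.32159, -0.3968)  len=0.5290
  (v34,v39,v30) [--+] → (1.19882, -1.92518, -0.3968)–(0, -2.42168, -0.3968)  len=1.2976
  (v30,v39,v35) [+-+] → (1.19882, -1.92518, -0.3968)–(1.71245, -1.71245, -0.3968)  len=0.5559
  (v38,v3,v39) [++-] → (1.66664, -0.48873, -0.3968)–(1.32159, -1.32159, -0.3968)  len=0.9015
  (v39,v3,v4) [-+-] → (1.66664, -0.48873, -0.3968)–(1.86904, 0, -0.3968)  len=0.5290
  (v39,v4,v35) [--+] → (2.20894, -0.513629, -0.3968)–(1.71245, -1.71245, -0.3968)  len=1.2976
  (v35,v4,v0) [+-+] → (2.20894, -0.513629, -0.3968)–(2.42168, 0, -0.3968)  len=0.5559

Chained into 2 loop(s):
  loop 1: 16 segments, perimeter = 11.4439
  loop 2: 16 segments, perimeter = 14.8280
Total perimeter = 26.272


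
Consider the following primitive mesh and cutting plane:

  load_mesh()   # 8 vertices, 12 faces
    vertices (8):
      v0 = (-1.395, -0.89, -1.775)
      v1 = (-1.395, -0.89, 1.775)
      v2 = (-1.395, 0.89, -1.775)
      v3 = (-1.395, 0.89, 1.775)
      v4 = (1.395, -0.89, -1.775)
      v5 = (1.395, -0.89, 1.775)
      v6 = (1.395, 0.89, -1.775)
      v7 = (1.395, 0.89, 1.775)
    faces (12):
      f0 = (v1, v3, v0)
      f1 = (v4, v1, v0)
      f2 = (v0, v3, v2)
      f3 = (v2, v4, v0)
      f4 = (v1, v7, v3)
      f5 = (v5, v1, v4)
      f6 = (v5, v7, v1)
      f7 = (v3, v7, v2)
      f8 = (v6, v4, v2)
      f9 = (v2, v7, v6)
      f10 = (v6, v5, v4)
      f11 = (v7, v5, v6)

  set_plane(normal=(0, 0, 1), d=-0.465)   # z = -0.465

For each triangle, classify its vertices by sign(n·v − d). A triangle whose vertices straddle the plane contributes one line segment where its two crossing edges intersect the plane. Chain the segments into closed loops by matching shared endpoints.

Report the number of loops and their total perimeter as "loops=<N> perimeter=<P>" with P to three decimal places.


Straddling triangles (8 of 12):
  (v1,v3,v0) [++-] → (-1.395, -0.233155, -0.465)–(-1.395, -0.89, -0.465)  len=0.6568
  (v4,v1,v0) [-+-] → (0.365451, -0.89, -0.465)–(-1.395, -0.89, -0.465)  len=1.7605
  (v0,v3,v2) [-+-] → (-1.395, -0.233155, -0.465)–(-1.395, 0.89, -0.465)  len=1.1232
  (v5,v1,v4) [++-] → (0.365451, -0.89, -0.465)–(1.395, -0.89, -0.465)  len=1.0295
  (v3,v7,v2) [++-] → (-0.365451, 0.89, -0.465)–(-1.395, 0.89, -0.465)  len=1.0295
  (v2,v7,v6) [-+-] → (-0.365451, 0.89, -0.465)–(1.395, 0.89, -0.465)  len=1.7605
  (v6,v5,v4) [-+-] → (1.395, 0.233155, -0.465)–(1.395, -0.89, -0.465)  len=1.1232
  (v7,v5,v6) [++-] → (1.395, 0.233155, -0.465)–(1.395, 0.89, -0.465)  len=0.6568

Chained into 1 loop(s):
  loop 1: 8 segments, perimeter = 9.1400
Total perimeter = 9.140

loops=1 perimeter=9.140


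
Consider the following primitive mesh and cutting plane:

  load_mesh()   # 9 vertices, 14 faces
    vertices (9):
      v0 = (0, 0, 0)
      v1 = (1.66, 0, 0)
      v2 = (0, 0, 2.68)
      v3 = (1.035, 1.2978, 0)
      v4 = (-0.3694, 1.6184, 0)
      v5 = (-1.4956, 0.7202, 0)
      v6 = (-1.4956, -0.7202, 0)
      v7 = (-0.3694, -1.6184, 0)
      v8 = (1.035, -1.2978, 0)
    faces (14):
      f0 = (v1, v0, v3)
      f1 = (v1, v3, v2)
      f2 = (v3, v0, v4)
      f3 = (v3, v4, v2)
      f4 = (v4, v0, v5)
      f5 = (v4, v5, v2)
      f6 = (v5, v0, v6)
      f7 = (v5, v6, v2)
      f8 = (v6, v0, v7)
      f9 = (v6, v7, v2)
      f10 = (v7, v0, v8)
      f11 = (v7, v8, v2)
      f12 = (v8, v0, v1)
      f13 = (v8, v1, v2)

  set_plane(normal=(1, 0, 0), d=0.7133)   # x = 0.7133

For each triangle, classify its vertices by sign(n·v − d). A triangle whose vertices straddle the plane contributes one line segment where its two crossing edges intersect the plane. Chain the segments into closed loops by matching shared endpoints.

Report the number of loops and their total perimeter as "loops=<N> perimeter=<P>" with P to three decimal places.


Straddling triangles (8 of 14):
  (v1,v0,v3) [+-+] → (0.7133, 0, 0)–(0.7133, 0.894416, 0)  len=0.8944
  (v1,v3,v2) [++-] → (0.7133, 0.894416, 0.833001)–(0.7133, 0, 1.52841)  len=1.1329
  (v3,v0,v4) [+--] → (0.7133, 0.894416, 0)–(0.7133, 1.37124, 0)  len=0.4768
  (v3,v4,v2) [+--] → (0.7133, 1.37124, 0)–(0.7133, 0.894416, 0.833001)  len=0.9598
  (v7,v0,v8) [--+] → (0.7133, -0.894416, 0)–(0.7133, -1.37124, 0)  len=0.4768
  (v7,v8,v2) [-+-] → (0.7133, -1.37124, 0)–(0.7133, -0.894416, 0.833001)  len=0.9598
  (v8,v0,v1) [+-+] → (0.7133, -0.894416, 0)–(0.7133, 0, 0)  len=0.8944
  (v8,v1,v2) [++-] → (0.7133, 0, 1.52841)–(0.7133, -0.894416, 0.833001)  len=1.1329

Chained into 1 loop(s):
  loop 1: 8 segments, perimeter = 6.9280
Total perimeter = 6.928

loops=1 perimeter=6.928


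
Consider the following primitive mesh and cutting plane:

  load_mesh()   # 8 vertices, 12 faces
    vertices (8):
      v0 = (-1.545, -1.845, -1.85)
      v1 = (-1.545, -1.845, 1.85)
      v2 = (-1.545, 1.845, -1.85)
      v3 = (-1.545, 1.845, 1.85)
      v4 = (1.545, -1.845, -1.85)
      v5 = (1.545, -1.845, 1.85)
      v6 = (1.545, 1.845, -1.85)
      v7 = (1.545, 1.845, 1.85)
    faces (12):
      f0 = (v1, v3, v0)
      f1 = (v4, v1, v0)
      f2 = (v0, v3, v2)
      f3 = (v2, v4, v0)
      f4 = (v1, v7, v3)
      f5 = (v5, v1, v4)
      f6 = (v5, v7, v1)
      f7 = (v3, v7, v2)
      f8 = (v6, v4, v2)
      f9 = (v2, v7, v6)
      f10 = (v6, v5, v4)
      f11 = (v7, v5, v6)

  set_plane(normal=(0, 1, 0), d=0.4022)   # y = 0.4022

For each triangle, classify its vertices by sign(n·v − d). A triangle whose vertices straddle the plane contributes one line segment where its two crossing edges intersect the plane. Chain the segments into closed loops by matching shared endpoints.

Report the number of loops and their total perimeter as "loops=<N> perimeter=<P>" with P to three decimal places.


loops=1 perimeter=13.580

Straddling triangles (8 of 12):
  (v1,v3,v0) [-+-] → (-1.545, 0.4022, 1.85)–(-1.545, 0.4022, 0.40329)  len=1.4467
  (v0,v3,v2) [-++] → (-1.545, 0.4022, 0.40329)–(-1.545, 0.4022, -1.85)  len=2.2533
  (v2,v4,v0) [+--] → (-0.336802, 0.4022, -1.85)–(-1.545, 0.4022, -1.85)  len=1.2082
  (v1,v7,v3) [-++] → (0.336802, 0.4022, 1.85)–(-1.545, 0.4022, 1.85)  len=1.8818
  (v5,v7,v1) [-+-] → (1.545, 0.4022, 1.85)–(0.336802, 0.4022, 1.85)  len=1.2082
  (v6,v4,v2) [+-+] → (1.545, 0.4022, -1.85)–(-0.336802, 0.4022, -1.85)  len=1.8818
  (v6,v5,v4) [+--] → (1.545, 0.4022, -0.40329)–(1.545, 0.4022, -1.85)  len=1.4467
  (v7,v5,v6) [+-+] → (1.545, 0.4022, 1.85)–(1.545, 0.4022, -0.40329)  len=2.2533

Chained into 1 loop(s):
  loop 1: 8 segments, perimeter = 13.5800
Total perimeter = 13.580


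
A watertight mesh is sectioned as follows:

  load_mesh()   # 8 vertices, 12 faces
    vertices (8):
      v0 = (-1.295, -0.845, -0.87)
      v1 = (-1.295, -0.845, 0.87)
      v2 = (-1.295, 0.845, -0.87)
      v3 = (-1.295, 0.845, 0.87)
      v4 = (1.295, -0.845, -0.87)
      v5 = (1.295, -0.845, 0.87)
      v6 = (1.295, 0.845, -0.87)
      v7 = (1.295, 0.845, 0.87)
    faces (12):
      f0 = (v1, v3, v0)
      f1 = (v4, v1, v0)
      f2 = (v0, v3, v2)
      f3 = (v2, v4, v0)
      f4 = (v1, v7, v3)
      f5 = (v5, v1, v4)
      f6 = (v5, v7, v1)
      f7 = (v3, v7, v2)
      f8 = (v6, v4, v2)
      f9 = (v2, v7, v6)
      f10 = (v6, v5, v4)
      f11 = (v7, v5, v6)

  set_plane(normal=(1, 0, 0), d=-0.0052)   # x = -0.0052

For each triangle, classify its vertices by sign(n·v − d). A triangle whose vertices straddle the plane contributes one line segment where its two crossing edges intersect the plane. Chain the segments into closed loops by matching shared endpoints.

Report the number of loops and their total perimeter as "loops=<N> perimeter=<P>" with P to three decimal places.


loops=1 perimeter=6.860

Straddling triangles (8 of 12):
  (v4,v1,v0) [+--] → (-0.0052, -0.845, 0.00349344)–(-0.0052, -0.845, -0.87)  len=0.8735
  (v2,v4,v0) [-+-] → (-0.0052, 0.00339305, -0.87)–(-0.0052, -0.845, -0.87)  len=0.8484
  (v1,v7,v3) [-+-] → (-0.0052, -0.00339305, 0.87)–(-0.0052, 0.845, 0.87)  len=0.8484
  (v5,v1,v4) [+-+] → (-0.0052, -0.845, 0.87)–(-0.0052, -0.845, 0.00349344)  len=0.8665
  (v5,v7,v1) [++-] → (-0.0052, -0.00339305, 0.87)–(-0.0052, -0.845, 0.87)  len=0.8416
  (v3,v7,v2) [-+-] → (-0.0052, 0.845, 0.87)–(-0.0052, 0.845, -0.00349344)  len=0.8735
  (v6,v4,v2) [++-] → (-0.0052, 0.00339305, -0.87)–(-0.0052, 0.845, -0.87)  len=0.8416
  (v2,v7,v6) [-++] → (-0.0052, 0.845, -0.00349344)–(-0.0052, 0.845, -0.87)  len=0.8665

Chained into 1 loop(s):
  loop 1: 8 segments, perimeter = 6.8600
Total perimeter = 6.860


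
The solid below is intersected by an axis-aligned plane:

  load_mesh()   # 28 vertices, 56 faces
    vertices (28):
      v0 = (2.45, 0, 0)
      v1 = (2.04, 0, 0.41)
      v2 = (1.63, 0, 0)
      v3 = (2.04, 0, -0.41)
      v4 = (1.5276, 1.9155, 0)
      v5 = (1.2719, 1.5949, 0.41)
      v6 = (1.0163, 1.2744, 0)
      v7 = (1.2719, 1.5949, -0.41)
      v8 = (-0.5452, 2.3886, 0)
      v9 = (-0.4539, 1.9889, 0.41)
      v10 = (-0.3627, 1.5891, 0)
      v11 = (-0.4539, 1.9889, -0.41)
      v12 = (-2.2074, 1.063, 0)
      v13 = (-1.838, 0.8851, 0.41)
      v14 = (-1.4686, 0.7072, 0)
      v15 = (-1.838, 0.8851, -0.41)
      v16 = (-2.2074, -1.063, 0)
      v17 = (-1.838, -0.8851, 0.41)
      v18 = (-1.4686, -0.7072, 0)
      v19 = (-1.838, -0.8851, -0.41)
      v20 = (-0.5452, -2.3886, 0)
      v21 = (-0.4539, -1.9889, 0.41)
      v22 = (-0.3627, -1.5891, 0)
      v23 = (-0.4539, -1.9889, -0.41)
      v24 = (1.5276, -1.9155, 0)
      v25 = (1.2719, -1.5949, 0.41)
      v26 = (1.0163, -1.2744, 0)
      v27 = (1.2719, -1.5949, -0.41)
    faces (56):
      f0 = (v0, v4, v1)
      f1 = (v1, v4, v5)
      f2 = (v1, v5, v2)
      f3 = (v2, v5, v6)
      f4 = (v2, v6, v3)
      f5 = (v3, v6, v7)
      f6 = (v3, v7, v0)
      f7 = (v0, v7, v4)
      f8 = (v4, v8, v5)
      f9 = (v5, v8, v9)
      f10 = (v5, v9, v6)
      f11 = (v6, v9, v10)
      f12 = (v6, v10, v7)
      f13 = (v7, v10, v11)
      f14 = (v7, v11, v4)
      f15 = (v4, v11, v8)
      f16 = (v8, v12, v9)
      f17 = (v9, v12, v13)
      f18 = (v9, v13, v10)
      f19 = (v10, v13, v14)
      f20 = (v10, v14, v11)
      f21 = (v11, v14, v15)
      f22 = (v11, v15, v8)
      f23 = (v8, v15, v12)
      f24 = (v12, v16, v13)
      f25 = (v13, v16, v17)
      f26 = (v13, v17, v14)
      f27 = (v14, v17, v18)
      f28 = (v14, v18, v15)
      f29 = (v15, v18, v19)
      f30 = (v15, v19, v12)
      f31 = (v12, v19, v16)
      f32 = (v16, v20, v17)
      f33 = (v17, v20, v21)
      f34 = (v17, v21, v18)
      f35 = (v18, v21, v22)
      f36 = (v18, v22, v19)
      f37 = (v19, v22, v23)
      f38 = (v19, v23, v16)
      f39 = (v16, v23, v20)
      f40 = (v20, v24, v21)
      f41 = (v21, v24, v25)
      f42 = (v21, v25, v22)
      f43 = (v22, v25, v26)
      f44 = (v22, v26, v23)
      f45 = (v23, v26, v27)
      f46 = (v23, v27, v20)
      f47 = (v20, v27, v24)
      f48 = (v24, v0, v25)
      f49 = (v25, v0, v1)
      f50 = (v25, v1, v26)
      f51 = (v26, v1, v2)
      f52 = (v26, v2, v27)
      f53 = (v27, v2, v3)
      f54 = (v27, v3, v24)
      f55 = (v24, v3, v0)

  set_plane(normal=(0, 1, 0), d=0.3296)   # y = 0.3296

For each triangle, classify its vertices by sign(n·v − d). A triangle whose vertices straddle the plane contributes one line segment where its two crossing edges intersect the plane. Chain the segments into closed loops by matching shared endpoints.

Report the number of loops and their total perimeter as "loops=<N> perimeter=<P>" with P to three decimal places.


Straddling triangles (16 of 56):
  (v0,v4,v1) [-+-] → (2.29128, 0.3296, 0)–(1.95183, 0.3296, 0.339451)  len=0.4801
  (v1,v4,v5) [-++] → (1.95183, 0.3296, 0.339451)–(1.88127, 0.3296, 0.41)  len=0.0998
  (v1,v5,v2) [-+-] → (1.88127, 0.3296, 0.41)–(1.556, 0.3296, 0.0847301)  len=0.4600
  (v2,v5,v6) [-++] → (1.556, 0.3296, 0.0847301)–(1.47128, 0.3296, 0)  len=0.1198
  (v2,v6,v3) [-+-] → (1.47128, 0.3296, 0)–(1.77524, 0.3296, -0.303961)  len=0.4299
  (v3,v6,v7) [-++] → (1.77524, 0.3296, -0.303961)–(1.88127, 0.3296, -0.41)  len=0.1500
  (v3,v7,v0) [-+-] → (1.88127, 0.3296, -0.41)–(2.20654, 0.3296, -0.0847301)  len=0.4600
  (v0,v7,v4) [-++] → (2.20654, 0.3296, -0.0847301)–(2.29128, 0.3296, 0)  len=0.1198
  (v12,v16,v13) [+-+] → (-2.2074, 0.3296, 0)–(-1.94333, 0.3296, 0.293089)  len=0.3945
  (v13,v16,v17) [+--] → (-1.94333, 0.3296, 0.293089)–(-1.838, 0.3296, 0.41)  len=0.1574
  (v13,v17,v14) [+-+] → (-1.838, 0.3296, 0.41)–(-1.5562, 0.3296, 0.0972279)  len=0.4210
  (v14,v17,v18) [+--] → (-1.5562, 0.3296, 0.0972279)–(-1.4686, 0.3296, 0)  len=0.1309
  (v14,v18,v15) [+-+] → (-1.4686, 0.3296, 0)–(-1.70913, 0.3296, -0.266965)  len=0.3593
  (v15,v18,v19) [+--] → (-1.70913, 0.3296, -0.266965)–(-1.838, 0.3296, -0.41)  len=0.1925
  (v15,v19,v12) [+-+] → (-1.838, 0.3296, -0.41)–(-2.06833, 0.3296, -0.154352)  len=0.3441
  (v12,v19,v16) [+--] → (-2.06833, 0.3296, -0.154352)–(-2.2074, 0.3296, 0)  len=0.2078

Chained into 2 loop(s):
  loop 1: 8 segments, perimeter = 2.3193
  loop 2: 8 segments, perimeter = 2.2075
Total perimeter = 4.527

loops=2 perimeter=4.527


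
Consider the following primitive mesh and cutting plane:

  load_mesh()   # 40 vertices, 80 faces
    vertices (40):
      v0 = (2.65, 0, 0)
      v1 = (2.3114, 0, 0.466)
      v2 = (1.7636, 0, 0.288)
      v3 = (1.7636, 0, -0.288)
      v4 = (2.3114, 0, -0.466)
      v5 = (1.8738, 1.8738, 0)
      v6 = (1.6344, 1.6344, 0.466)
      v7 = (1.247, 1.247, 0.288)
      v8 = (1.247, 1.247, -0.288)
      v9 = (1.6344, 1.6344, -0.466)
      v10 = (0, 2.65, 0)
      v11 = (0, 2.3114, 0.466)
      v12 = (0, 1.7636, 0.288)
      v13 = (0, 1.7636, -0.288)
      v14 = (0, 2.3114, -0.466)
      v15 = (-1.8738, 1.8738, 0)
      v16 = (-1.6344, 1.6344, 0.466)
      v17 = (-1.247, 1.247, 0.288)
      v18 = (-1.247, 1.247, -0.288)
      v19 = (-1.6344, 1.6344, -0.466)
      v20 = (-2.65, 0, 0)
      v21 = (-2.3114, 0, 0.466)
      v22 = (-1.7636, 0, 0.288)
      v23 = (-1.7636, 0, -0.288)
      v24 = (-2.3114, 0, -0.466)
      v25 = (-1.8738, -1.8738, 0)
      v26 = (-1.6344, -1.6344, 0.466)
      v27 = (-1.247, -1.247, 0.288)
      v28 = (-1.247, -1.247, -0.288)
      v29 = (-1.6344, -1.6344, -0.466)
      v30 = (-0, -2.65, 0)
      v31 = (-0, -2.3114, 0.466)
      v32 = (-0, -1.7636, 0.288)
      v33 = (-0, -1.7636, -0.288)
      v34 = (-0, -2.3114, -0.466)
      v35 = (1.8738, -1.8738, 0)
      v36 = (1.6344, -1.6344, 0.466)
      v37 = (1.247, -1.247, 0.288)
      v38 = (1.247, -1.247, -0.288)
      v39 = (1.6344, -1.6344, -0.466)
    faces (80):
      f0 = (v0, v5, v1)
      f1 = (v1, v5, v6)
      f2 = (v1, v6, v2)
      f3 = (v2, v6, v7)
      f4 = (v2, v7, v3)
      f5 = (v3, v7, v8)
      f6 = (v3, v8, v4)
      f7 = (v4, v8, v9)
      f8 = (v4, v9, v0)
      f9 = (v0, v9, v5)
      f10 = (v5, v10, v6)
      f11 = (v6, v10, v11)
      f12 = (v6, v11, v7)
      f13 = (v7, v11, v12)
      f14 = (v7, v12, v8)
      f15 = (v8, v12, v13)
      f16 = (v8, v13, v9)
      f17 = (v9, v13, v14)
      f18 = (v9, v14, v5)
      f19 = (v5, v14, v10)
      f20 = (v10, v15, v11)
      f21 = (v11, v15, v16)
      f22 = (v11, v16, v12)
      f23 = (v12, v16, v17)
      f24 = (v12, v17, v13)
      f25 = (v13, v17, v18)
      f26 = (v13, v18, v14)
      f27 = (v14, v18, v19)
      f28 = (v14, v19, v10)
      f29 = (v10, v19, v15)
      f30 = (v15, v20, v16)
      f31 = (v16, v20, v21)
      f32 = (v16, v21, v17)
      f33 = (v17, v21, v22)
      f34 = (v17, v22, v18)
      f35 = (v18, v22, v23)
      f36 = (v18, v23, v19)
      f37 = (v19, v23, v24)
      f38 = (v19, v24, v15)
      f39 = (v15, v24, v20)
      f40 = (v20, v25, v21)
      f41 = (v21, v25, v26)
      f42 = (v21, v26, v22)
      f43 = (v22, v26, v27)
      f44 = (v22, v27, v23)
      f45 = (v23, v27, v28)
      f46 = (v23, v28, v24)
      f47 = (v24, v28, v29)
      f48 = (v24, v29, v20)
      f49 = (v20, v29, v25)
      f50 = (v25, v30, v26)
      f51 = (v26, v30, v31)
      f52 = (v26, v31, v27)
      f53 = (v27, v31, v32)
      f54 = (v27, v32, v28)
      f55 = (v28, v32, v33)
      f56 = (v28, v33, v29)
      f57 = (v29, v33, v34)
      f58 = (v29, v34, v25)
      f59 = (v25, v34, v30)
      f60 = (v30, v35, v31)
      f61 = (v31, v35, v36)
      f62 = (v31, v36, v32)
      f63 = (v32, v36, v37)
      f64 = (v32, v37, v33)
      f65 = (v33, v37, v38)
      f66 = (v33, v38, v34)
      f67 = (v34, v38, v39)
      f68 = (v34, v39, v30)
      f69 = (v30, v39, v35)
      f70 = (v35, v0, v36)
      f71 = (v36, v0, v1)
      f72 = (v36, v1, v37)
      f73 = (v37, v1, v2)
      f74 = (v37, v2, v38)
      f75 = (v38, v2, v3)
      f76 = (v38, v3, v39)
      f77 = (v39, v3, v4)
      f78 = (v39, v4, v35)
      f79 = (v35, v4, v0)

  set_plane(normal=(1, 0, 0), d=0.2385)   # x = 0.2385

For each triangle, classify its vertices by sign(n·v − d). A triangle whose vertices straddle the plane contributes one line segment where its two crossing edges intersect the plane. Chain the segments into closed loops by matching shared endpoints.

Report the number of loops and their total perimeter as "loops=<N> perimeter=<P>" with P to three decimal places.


loops=2 perimeter=5.760

Straddling triangles (20 of 80):
  (v5,v10,v6) [+-+] → (0.2385, 2.5512, 0)–(0.2385, 2.5018, 0.0680011)  len=0.0841
  (v6,v10,v11) [+--] → (0.2385, 2.5018, 0.0680011)–(0.2385, 2.21261, 0.466)  len=0.4920
  (v6,v11,v7) [+-+] → (0.2385, 2.21261, 0.466)–(0.2385, 2.10782, 0.431956)  len=0.1102
  (v7,v11,v12) [+--] → (0.2385, 2.10782, 0.431956)–(0.2385, 1.6648, 0.288)  len=0.4658
  (v7,v12,v8) [+-+] → (0.2385, 1.6648, 0.288)–(0.2385, 1.6648, 0.177835)  len=0.1102
  (v8,v12,v13) [+--] → (0.2385, 1.6648, 0.177835)–(0.2385, 1.6648, -0.288)  len=0.4658
  (v8,v13,v9) [+-+] → (0.2385, 1.6648, -0.288)–(0.2385, 1.74475, -0.313975)  len=0.0841
  (v9,v13,v14) [+--] → (0.2385, 1.74475, -0.313975)–(0.2385, 2.21261, -0.466)  len=0.4919
  (v9,v14,v5) [+-+] → (0.2385, 2.21261, -0.466)–(0.2385, 2.2557, -0.406687)  len=0.0733
  (v5,v14,v10) [+--] → (0.2385, 2.2557, -0.406687)–(0.2385, 2.5512, 0)  len=0.5027
  (v30,v35,v31) [-+-] → (0.2385, -2.5512, 0)–(0.2385, -2.2557, 0.406687)  len=0.5027
  (v31,v35,v36) [-++] → (0.2385, -2.2557, 0.406687)–(0.2385, -2.21261, 0.466)  len=0.0733
  (v31,v36,v32) [-+-] → (0.2385, -2.21261, 0.466)–(0.2385, -1.74475, 0.313975)  len=0.4919
  (v32,v36,v37) [-++] → (0.2385, -1.74475, 0.313975)–(0.2385, -1.6648, 0.288)  len=0.0841
  (v32,v37,v33) [-+-] → (0.2385, -1.6648, 0.288)–(0.2385, -1.6648, -0.177835)  len=0.4658
  (v33,v37,v38) [-++] → (0.2385, -1.6648, -0.177835)–(0.2385, -1.6648, -0.288)  len=0.1102
  (v33,v38,v34) [-+-] → (0.2385, -1.6648, -0.288)–(0.2385, -2.10782, -0.431956)  len=0.4658
  (v34,v38,v39) [-++] → (0.2385, -2.10782, -0.431956)–(0.2385, -2.21261, -0.466)  len=0.1102
  (v34,v39,v30) [-+-] → (0.2385, -2.21261, -0.466)–(0.2385, -2.5018, -0.0680011)  len=0.4920
  (v30,v39,v35) [-++] → (0.2385, -2.5018, -0.0680011)–(0.2385, -2.5512, 0)  len=0.0841

Chained into 2 loop(s):
  loop 1: 10 segments, perimeter = 2.8801
  loop 2: 10 segments, perimeter = 2.8801
Total perimeter = 5.760


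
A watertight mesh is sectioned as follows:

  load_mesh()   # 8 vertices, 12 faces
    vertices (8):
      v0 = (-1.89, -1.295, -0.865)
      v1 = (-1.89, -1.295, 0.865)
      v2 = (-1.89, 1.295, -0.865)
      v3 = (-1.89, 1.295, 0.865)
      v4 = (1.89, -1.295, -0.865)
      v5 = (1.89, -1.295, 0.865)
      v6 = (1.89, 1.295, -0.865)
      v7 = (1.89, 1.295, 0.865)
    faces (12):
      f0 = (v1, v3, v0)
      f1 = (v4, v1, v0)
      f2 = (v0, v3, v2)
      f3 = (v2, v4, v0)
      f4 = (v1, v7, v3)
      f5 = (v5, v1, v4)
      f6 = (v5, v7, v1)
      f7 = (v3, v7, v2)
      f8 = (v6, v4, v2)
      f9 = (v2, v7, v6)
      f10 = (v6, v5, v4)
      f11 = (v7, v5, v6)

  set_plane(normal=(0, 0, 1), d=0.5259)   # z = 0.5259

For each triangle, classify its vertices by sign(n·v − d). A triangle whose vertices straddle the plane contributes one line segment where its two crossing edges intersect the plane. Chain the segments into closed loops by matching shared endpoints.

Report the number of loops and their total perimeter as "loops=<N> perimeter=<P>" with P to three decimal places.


Straddling triangles (8 of 12):
  (v1,v3,v0) [++-] → (-1.89, 0.78733, 0.5259)–(-1.89, -1.295, 0.5259)  len=2.0823
  (v4,v1,v0) [-+-] → (-1.14908, -1.295, 0.5259)–(-1.89, -1.295, 0.5259)  len=0.7409
  (v0,v3,v2) [-+-] → (-1.89, 0.78733, 0.5259)–(-1.89, 1.295, 0.5259)  len=0.5077
  (v5,v1,v4) [++-] → (-1.14908, -1.295, 0.5259)–(1.89, -1.295, 0.5259)  len=3.0391
  (v3,v7,v2) [++-] → (1.14908, 1.295, 0.5259)–(-1.89, 1.295, 0.5259)  len=3.0391
  (v2,v7,v6) [-+-] → (1.14908, 1.295, 0.5259)–(1.89, 1.295, 0.5259)  len=0.7409
  (v6,v5,v4) [-+-] → (1.89, -0.78733, 0.5259)–(1.89, -1.295, 0.5259)  len=0.5077
  (v7,v5,v6) [++-] → (1.89, -0.78733, 0.5259)–(1.89, 1.295, 0.5259)  len=2.0823

Chained into 1 loop(s):
  loop 1: 8 segments, perimeter = 12.7400
Total perimeter = 12.740

loops=1 perimeter=12.740


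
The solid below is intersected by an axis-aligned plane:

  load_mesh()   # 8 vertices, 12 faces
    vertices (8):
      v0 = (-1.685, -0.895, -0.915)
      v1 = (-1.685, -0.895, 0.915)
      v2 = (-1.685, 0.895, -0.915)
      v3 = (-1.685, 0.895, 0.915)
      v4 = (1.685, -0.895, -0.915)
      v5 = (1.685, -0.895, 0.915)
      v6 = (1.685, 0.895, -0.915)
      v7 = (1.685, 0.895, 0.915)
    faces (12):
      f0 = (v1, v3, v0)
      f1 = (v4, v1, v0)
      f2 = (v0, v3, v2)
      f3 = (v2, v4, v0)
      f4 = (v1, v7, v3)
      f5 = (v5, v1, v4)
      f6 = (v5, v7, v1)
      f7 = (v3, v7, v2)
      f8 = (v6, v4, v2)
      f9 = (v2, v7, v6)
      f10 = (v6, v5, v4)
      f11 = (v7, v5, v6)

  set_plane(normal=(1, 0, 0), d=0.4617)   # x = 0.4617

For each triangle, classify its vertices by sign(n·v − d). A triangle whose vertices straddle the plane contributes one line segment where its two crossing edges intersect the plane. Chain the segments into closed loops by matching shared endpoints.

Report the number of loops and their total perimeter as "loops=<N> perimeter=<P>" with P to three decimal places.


loops=1 perimeter=7.240

Straddling triangles (8 of 12):
  (v4,v1,v0) [+--] → (0.4617, -0.895, -0.250715)–(0.4617, -0.895, -0.915)  len=0.6643
  (v2,v4,v0) [-+-] → (0.4617, -0.245235, -0.915)–(0.4617, -0.895, -0.915)  len=0.6498
  (v1,v7,v3) [-+-] → (0.4617, 0.245235, 0.915)–(0.4617, 0.895, 0.915)  len=0.6498
  (v5,v1,v4) [+-+] → (0.4617, -0.895, 0.915)–(0.4617, -0.895, -0.250715)  len=1.1657
  (v5,v7,v1) [++-] → (0.4617, 0.245235, 0.915)–(0.4617, -0.895, 0.915)  len=1.1402
  (v3,v7,v2) [-+-] → (0.4617, 0.895, 0.915)–(0.4617, 0.895, 0.250715)  len=0.6643
  (v6,v4,v2) [++-] → (0.4617, -0.245235, -0.915)–(0.4617, 0.895, -0.915)  len=1.1402
  (v2,v7,v6) [-++] → (0.4617, 0.895, 0.250715)–(0.4617, 0.895, -0.915)  len=1.1657

Chained into 1 loop(s):
  loop 1: 8 segments, perimeter = 7.2400
Total perimeter = 7.240


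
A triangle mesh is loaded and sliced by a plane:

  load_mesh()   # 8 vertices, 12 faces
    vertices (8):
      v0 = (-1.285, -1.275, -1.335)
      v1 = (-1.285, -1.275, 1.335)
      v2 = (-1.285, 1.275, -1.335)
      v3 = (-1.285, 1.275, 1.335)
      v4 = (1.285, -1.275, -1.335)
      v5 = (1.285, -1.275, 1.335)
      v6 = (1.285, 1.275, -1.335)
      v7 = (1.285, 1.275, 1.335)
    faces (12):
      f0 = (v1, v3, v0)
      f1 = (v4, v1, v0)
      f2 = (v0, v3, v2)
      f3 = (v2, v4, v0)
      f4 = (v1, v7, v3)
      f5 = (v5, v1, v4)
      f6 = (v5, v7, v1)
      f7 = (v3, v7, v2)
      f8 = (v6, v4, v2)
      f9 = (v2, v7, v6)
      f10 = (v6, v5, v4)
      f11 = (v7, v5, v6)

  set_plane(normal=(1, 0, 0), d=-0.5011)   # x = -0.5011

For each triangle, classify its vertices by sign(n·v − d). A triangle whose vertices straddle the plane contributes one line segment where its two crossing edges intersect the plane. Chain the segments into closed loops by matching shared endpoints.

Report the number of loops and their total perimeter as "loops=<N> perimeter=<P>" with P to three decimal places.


Straddling triangles (8 of 12):
  (v4,v1,v0) [+--] → (-0.5011, -1.275, 0.520598)–(-0.5011, -1.275, -1.335)  len=1.8556
  (v2,v4,v0) [-+-] → (-0.5011, 0.4972, -1.335)–(-0.5011, -1.275, -1.335)  len=1.7722
  (v1,v7,v3) [-+-] → (-0.5011, -0.4972, 1.335)–(-0.5011, 1.275, 1.335)  len=1.7722
  (v5,v1,v4) [+-+] → (-0.5011, -1.275, 1.335)–(-0.5011, -1.275, 0.520598)  len=0.8144
  (v5,v7,v1) [++-] → (-0.5011, -0.4972, 1.335)–(-0.5011, -1.275, 1.335)  len=0.7778
  (v3,v7,v2) [-+-] → (-0.5011, 1.275, 1.335)–(-0.5011, 1.275, -0.520598)  len=1.8556
  (v6,v4,v2) [++-] → (-0.5011, 0.4972, -1.335)–(-0.5011, 1.275, -1.335)  len=0.7778
  (v2,v7,v6) [-++] → (-0.5011, 1.275, -0.520598)–(-0.5011, 1.275, -1.335)  len=0.8144

Chained into 1 loop(s):
  loop 1: 8 segments, perimeter = 10.4400
Total perimeter = 10.440

loops=1 perimeter=10.440


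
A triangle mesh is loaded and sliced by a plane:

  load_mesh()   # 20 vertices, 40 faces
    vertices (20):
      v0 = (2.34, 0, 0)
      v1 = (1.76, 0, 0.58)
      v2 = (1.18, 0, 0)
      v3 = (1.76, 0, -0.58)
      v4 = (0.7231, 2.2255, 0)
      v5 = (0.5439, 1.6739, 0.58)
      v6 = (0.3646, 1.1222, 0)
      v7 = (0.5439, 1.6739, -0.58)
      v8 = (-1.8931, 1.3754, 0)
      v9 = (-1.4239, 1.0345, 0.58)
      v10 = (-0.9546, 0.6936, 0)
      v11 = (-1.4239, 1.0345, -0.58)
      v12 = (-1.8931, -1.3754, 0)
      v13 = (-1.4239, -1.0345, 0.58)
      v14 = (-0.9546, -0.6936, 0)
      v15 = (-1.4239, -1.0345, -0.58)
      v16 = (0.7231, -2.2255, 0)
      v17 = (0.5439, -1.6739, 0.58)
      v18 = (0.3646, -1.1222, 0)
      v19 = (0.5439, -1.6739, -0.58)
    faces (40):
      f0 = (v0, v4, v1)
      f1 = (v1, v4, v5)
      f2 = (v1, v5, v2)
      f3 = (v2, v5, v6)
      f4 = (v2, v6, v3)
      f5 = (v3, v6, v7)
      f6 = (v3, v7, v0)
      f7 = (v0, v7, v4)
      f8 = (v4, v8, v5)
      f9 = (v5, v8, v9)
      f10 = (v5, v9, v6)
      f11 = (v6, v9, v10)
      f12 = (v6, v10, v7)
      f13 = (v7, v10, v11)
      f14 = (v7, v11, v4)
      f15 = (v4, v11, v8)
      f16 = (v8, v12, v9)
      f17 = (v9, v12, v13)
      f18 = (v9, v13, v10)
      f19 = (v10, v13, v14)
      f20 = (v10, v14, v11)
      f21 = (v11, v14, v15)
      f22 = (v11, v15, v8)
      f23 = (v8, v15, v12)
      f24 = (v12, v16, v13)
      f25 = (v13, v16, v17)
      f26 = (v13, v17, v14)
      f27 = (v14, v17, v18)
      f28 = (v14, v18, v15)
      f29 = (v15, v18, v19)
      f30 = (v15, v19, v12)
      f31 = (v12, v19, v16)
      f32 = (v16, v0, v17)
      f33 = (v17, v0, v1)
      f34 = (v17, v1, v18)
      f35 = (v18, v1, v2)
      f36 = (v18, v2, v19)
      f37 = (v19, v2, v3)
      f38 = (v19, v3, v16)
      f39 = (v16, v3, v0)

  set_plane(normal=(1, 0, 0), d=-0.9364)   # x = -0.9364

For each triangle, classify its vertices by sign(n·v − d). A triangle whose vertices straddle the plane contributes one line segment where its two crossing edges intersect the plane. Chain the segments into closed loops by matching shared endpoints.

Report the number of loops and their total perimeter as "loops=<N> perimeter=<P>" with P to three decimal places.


Straddling triangles (16 of 40):
  (v4,v8,v5) [+-+] → (-0.9364, 1.68627, 0)–(-0.9364, 1.49258, 0.227692)  len=0.2989
  (v5,v8,v9) [+--] → (-0.9364, 1.49258, 0.227692)–(-0.9364, 1.1929, 0.58)  len=0.4625
  (v5,v9,v6) [+-+] → (-0.9364, 1.1929, 0.58)–(-0.9364, 1.0584, 0.421907)  len=0.2076
  (v6,v9,v10) [+--] → (-0.9364, 1.0584, 0.421907)–(-0.9364, 0.699513, 0)  len=0.5539
  (v6,v10,v7) [+-+] → (-0.9364, 0.699513, 0)–(-0.9364, 0.705506, -0.00704438)  len=0.0092
  (v7,v10,v11) [+--] → (-0.9364, 0.705506, -0.00704438)–(-0.9364, 1.1929, -0.58)  len=0.7522
  (v7,v11,v4) [+-+] → (-0.9364, 1.1929, -0.58)–(-0.9364, 1.30493, -0.448305)  len=0.1729
  (v4,v11,v8) [+--] → (-0.9364, 1.30493, -0.448305)–(-0.9364, 1.68627, 0)  len=0.5886
  (v12,v16,v13) [-+-] → (-0.9364, -1.68627, 0)–(-0.9364, -1.30493, 0.448305)  len=0.5886
  (v13,v16,v17) [-++] → (-0.9364, -1.30493, 0.448305)–(-0.9364, -1.1929, 0.58)  len=0.1729
  (v13,v17,v14) [-+-] → (-0.9364, -1.1929, 0.58)–(-0.9364, -0.705506, 0.00704438)  len=0.7522
  (v14,v17,v18) [-++] → (-0.9364, -0.705506, 0.00704438)–(-0.9364, -0.699513, 0)  len=0.0092
  (v14,v18,v15) [-+-] → (-0.9364, -0.699513, 0)–(-0.9364, -1.0584, -0.421907)  len=0.5539
  (v15,v18,v19) [-++] → (-0.9364, -1.0584, -0.421907)–(-0.9364, -1.1929, -0.58)  len=0.2076
  (v15,v19,v12) [-+-] → (-0.9364, -1.1929, -0.58)–(-0.9364, -1.49258, -0.227692)  len=0.4625
  (v12,v19,v16) [-++] → (-0.9364, -1.49258, -0.227692)–(-0.9364, -1.68627, 0)  len=0.2989

Chained into 2 loop(s):
  loop 1: 8 segments, perimeter = 3.0458
  loop 2: 8 segments, perimeter = 3.0458
Total perimeter = 6.092

loops=2 perimeter=6.092
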